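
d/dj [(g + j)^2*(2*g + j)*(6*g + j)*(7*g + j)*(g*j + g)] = g*(84*g^5 + 472*g^4*j + 236*g^4 + 705*g^3*j^2 + 470*g^3*j + 396*g^2*j^3 + 297*g^2*j^2 + 85*g*j^4 + 68*g*j^3 + 6*j^5 + 5*j^4)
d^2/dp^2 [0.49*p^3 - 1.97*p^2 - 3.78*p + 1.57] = 2.94*p - 3.94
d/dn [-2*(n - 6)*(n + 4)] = 4 - 4*n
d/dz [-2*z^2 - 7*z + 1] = -4*z - 7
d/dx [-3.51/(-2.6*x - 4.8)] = -9.126/(2.6*x + 4.8)^2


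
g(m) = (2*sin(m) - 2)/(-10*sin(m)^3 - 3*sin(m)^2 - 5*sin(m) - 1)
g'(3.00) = 4.51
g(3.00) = 0.96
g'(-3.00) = 107.05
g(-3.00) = 7.00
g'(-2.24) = 0.98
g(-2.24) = -0.60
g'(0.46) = -1.00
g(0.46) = 0.24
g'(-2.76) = 17.12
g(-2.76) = -2.85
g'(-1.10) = -0.49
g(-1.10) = -0.46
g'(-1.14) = -0.43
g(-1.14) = -0.45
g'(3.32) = 507.20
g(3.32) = 15.57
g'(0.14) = -4.55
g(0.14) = 0.97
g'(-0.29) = -76.24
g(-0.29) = -6.15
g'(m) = (2*sin(m) - 2)*(30*sin(m)^2*cos(m) + 6*sin(m)*cos(m) + 5*cos(m))/(-10*sin(m)^3 - 3*sin(m)^2 - 5*sin(m) - 1)^2 + 2*cos(m)/(-10*sin(m)^3 - 3*sin(m)^2 - 5*sin(m) - 1)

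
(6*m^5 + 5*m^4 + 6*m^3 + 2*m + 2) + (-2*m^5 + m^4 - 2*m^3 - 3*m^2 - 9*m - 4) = 4*m^5 + 6*m^4 + 4*m^3 - 3*m^2 - 7*m - 2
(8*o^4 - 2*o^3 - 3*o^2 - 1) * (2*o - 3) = 16*o^5 - 28*o^4 + 9*o^2 - 2*o + 3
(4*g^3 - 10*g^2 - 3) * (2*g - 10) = 8*g^4 - 60*g^3 + 100*g^2 - 6*g + 30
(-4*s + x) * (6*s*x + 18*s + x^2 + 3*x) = -24*s^2*x - 72*s^2 + 2*s*x^2 + 6*s*x + x^3 + 3*x^2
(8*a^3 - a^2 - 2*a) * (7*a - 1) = 56*a^4 - 15*a^3 - 13*a^2 + 2*a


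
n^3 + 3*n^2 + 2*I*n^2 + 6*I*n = n*(n + 3)*(n + 2*I)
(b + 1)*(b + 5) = b^2 + 6*b + 5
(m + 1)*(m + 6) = m^2 + 7*m + 6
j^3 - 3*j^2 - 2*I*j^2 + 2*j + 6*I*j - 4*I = (j - 2)*(j - 1)*(j - 2*I)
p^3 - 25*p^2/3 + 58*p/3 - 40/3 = (p - 5)*(p - 2)*(p - 4/3)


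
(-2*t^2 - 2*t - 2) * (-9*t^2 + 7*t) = 18*t^4 + 4*t^3 + 4*t^2 - 14*t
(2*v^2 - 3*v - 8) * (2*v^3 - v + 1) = 4*v^5 - 6*v^4 - 18*v^3 + 5*v^2 + 5*v - 8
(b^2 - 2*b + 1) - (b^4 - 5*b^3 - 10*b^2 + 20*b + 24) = -b^4 + 5*b^3 + 11*b^2 - 22*b - 23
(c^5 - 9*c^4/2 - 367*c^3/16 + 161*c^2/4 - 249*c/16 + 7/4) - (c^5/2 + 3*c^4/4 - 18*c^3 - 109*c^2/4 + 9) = c^5/2 - 21*c^4/4 - 79*c^3/16 + 135*c^2/2 - 249*c/16 - 29/4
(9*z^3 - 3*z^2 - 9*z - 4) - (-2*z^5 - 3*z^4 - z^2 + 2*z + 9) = 2*z^5 + 3*z^4 + 9*z^3 - 2*z^2 - 11*z - 13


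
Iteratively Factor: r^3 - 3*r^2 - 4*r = (r + 1)*(r^2 - 4*r) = r*(r + 1)*(r - 4)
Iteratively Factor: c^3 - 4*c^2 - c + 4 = (c + 1)*(c^2 - 5*c + 4) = (c - 1)*(c + 1)*(c - 4)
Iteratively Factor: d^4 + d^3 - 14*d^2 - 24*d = (d)*(d^3 + d^2 - 14*d - 24) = d*(d + 3)*(d^2 - 2*d - 8) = d*(d + 2)*(d + 3)*(d - 4)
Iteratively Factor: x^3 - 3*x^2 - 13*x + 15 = (x - 5)*(x^2 + 2*x - 3) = (x - 5)*(x - 1)*(x + 3)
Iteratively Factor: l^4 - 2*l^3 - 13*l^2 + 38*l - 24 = (l - 1)*(l^3 - l^2 - 14*l + 24) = (l - 1)*(l + 4)*(l^2 - 5*l + 6) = (l - 2)*(l - 1)*(l + 4)*(l - 3)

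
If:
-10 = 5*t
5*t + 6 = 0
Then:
No Solution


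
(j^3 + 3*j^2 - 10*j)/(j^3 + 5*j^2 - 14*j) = (j + 5)/(j + 7)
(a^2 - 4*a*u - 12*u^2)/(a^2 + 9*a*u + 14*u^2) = (a - 6*u)/(a + 7*u)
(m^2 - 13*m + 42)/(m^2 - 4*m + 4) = (m^2 - 13*m + 42)/(m^2 - 4*m + 4)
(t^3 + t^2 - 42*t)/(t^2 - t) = (t^2 + t - 42)/(t - 1)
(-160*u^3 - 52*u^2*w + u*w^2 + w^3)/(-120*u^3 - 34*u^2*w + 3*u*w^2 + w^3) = (8*u - w)/(6*u - w)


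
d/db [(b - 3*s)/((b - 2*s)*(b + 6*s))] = b*(-b + 6*s)/(b^4 + 8*b^3*s - 8*b^2*s^2 - 96*b*s^3 + 144*s^4)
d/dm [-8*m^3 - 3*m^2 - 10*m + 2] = -24*m^2 - 6*m - 10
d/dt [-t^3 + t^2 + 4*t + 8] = -3*t^2 + 2*t + 4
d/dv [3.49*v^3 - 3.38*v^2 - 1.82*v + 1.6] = 10.47*v^2 - 6.76*v - 1.82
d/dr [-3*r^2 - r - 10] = -6*r - 1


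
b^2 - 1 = (b - 1)*(b + 1)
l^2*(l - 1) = l^3 - l^2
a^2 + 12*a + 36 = (a + 6)^2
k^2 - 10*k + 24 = (k - 6)*(k - 4)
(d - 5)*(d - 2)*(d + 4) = d^3 - 3*d^2 - 18*d + 40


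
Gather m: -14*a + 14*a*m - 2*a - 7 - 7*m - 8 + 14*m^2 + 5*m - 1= -16*a + 14*m^2 + m*(14*a - 2) - 16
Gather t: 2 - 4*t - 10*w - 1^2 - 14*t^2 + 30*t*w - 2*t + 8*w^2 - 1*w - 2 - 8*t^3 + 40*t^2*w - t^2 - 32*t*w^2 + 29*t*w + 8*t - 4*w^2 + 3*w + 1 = -8*t^3 + t^2*(40*w - 15) + t*(-32*w^2 + 59*w + 2) + 4*w^2 - 8*w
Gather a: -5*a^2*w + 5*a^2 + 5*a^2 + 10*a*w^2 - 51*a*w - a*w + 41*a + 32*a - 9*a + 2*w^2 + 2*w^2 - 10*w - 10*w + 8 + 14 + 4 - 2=a^2*(10 - 5*w) + a*(10*w^2 - 52*w + 64) + 4*w^2 - 20*w + 24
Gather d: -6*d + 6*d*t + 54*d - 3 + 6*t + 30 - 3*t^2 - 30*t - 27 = d*(6*t + 48) - 3*t^2 - 24*t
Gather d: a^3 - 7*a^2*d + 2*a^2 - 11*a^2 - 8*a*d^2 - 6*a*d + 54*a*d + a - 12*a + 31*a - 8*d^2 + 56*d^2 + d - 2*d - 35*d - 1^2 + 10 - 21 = a^3 - 9*a^2 + 20*a + d^2*(48 - 8*a) + d*(-7*a^2 + 48*a - 36) - 12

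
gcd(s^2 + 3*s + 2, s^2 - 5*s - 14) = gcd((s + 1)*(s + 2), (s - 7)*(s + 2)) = s + 2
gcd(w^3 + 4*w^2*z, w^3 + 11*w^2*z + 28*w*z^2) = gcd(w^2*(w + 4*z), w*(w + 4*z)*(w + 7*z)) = w^2 + 4*w*z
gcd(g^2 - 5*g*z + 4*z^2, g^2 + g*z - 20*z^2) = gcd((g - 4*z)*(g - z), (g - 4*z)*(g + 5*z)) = -g + 4*z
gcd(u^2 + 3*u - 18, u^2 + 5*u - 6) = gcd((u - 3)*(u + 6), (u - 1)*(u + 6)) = u + 6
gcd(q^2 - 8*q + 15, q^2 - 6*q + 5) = q - 5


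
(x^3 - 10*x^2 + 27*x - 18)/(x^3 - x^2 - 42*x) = (-x^3 + 10*x^2 - 27*x + 18)/(x*(-x^2 + x + 42))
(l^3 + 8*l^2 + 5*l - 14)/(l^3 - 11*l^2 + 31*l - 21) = (l^2 + 9*l + 14)/(l^2 - 10*l + 21)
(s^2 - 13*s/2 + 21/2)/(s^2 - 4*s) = (2*s^2 - 13*s + 21)/(2*s*(s - 4))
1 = 1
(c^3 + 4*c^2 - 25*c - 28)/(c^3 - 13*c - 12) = (c + 7)/(c + 3)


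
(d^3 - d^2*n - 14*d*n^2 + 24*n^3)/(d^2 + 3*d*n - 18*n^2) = (d^2 + 2*d*n - 8*n^2)/(d + 6*n)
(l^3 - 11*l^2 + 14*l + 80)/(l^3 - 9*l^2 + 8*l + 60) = (l - 8)/(l - 6)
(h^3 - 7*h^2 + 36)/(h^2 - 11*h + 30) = (h^2 - h - 6)/(h - 5)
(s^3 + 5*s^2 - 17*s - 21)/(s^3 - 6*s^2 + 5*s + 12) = (s + 7)/(s - 4)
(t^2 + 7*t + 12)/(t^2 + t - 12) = (t + 3)/(t - 3)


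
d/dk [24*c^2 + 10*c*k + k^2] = 10*c + 2*k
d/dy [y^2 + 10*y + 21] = 2*y + 10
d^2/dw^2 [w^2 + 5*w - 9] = 2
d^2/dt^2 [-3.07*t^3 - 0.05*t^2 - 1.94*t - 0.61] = -18.42*t - 0.1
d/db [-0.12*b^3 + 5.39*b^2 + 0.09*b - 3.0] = -0.36*b^2 + 10.78*b + 0.09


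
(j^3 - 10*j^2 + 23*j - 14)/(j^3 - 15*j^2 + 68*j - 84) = (j - 1)/(j - 6)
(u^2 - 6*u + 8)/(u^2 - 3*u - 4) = (u - 2)/(u + 1)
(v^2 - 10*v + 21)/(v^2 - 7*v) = (v - 3)/v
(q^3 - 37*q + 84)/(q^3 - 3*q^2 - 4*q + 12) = (q^2 + 3*q - 28)/(q^2 - 4)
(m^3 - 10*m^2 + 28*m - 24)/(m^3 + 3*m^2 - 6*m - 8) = (m^2 - 8*m + 12)/(m^2 + 5*m + 4)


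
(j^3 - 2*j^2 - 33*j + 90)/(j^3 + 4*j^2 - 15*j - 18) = (j - 5)/(j + 1)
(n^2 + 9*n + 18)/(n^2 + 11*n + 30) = (n + 3)/(n + 5)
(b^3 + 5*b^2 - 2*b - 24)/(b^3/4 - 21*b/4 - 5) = 4*(b^2 + b - 6)/(b^2 - 4*b - 5)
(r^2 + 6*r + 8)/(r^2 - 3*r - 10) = (r + 4)/(r - 5)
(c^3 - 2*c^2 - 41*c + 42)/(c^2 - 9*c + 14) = (c^2 + 5*c - 6)/(c - 2)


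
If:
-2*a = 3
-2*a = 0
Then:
No Solution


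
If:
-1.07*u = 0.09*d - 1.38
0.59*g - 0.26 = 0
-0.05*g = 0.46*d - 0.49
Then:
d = 1.02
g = 0.44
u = 1.20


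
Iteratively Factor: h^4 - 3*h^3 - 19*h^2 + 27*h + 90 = (h - 5)*(h^3 + 2*h^2 - 9*h - 18) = (h - 5)*(h - 3)*(h^2 + 5*h + 6) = (h - 5)*(h - 3)*(h + 2)*(h + 3)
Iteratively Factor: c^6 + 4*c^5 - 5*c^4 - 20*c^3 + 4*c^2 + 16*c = (c + 4)*(c^5 - 5*c^3 + 4*c) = (c - 2)*(c + 4)*(c^4 + 2*c^3 - c^2 - 2*c) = (c - 2)*(c + 2)*(c + 4)*(c^3 - c) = (c - 2)*(c + 1)*(c + 2)*(c + 4)*(c^2 - c) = c*(c - 2)*(c + 1)*(c + 2)*(c + 4)*(c - 1)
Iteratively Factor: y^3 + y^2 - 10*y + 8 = (y + 4)*(y^2 - 3*y + 2) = (y - 1)*(y + 4)*(y - 2)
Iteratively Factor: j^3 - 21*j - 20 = (j + 1)*(j^2 - j - 20) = (j - 5)*(j + 1)*(j + 4)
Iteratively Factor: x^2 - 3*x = (x - 3)*(x)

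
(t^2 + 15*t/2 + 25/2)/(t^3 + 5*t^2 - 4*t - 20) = (t + 5/2)/(t^2 - 4)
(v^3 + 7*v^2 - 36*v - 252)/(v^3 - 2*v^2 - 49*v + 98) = (v^2 - 36)/(v^2 - 9*v + 14)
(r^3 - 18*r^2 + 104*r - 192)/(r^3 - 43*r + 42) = (r^2 - 12*r + 32)/(r^2 + 6*r - 7)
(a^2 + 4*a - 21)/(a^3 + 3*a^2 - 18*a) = (a + 7)/(a*(a + 6))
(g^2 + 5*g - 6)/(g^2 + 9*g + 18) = (g - 1)/(g + 3)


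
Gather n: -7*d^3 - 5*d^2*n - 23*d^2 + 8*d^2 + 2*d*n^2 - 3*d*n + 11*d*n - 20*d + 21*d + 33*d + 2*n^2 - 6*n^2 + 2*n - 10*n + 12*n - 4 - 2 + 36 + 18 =-7*d^3 - 15*d^2 + 34*d + n^2*(2*d - 4) + n*(-5*d^2 + 8*d + 4) + 48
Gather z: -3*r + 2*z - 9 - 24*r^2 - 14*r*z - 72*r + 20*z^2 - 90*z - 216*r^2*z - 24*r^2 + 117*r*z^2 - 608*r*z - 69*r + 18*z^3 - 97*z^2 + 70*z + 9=-48*r^2 - 144*r + 18*z^3 + z^2*(117*r - 77) + z*(-216*r^2 - 622*r - 18)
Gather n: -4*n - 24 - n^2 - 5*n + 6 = -n^2 - 9*n - 18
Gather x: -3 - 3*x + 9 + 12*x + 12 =9*x + 18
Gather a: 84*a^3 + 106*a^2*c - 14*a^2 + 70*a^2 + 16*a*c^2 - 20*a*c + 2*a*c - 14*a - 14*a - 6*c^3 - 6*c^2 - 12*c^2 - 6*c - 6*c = 84*a^3 + a^2*(106*c + 56) + a*(16*c^2 - 18*c - 28) - 6*c^3 - 18*c^2 - 12*c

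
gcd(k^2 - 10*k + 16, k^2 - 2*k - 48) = k - 8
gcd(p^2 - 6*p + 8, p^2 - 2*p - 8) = p - 4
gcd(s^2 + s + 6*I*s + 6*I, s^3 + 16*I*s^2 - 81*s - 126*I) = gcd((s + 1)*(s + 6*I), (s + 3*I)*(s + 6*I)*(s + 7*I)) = s + 6*I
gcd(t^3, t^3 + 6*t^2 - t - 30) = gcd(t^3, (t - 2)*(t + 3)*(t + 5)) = 1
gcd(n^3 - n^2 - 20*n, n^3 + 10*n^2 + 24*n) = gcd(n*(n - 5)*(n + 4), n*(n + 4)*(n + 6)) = n^2 + 4*n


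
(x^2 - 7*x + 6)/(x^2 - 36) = (x - 1)/(x + 6)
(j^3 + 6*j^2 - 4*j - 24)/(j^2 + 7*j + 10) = (j^2 + 4*j - 12)/(j + 5)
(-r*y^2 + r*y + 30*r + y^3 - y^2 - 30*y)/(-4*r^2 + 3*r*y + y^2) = (y^2 - y - 30)/(4*r + y)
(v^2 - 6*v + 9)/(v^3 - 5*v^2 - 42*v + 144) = (v - 3)/(v^2 - 2*v - 48)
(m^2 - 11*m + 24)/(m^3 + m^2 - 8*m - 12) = (m - 8)/(m^2 + 4*m + 4)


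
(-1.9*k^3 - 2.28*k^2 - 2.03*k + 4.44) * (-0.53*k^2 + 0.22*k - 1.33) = 1.007*k^5 + 0.7904*k^4 + 3.1013*k^3 + 0.2326*k^2 + 3.6767*k - 5.9052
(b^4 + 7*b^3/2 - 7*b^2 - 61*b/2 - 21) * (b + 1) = b^5 + 9*b^4/2 - 7*b^3/2 - 75*b^2/2 - 103*b/2 - 21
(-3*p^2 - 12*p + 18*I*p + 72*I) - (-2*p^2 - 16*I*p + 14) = -p^2 - 12*p + 34*I*p - 14 + 72*I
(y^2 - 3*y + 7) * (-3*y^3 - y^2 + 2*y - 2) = -3*y^5 + 8*y^4 - 16*y^3 - 15*y^2 + 20*y - 14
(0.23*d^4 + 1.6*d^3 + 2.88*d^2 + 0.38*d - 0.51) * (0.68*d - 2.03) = 0.1564*d^5 + 0.6211*d^4 - 1.2896*d^3 - 5.588*d^2 - 1.1182*d + 1.0353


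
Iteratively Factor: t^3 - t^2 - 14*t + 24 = (t - 3)*(t^2 + 2*t - 8) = (t - 3)*(t - 2)*(t + 4)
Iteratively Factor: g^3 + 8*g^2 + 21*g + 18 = (g + 3)*(g^2 + 5*g + 6) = (g + 2)*(g + 3)*(g + 3)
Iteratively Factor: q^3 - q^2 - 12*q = (q - 4)*(q^2 + 3*q) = (q - 4)*(q + 3)*(q)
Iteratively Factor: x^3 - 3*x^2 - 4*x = (x)*(x^2 - 3*x - 4) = x*(x - 4)*(x + 1)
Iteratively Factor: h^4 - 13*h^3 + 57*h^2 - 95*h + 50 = (h - 2)*(h^3 - 11*h^2 + 35*h - 25) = (h - 5)*(h - 2)*(h^2 - 6*h + 5) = (h - 5)*(h - 2)*(h - 1)*(h - 5)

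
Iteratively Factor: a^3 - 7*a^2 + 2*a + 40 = (a - 4)*(a^2 - 3*a - 10) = (a - 5)*(a - 4)*(a + 2)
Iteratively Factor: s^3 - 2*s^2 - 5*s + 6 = (s - 1)*(s^2 - s - 6) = (s - 1)*(s + 2)*(s - 3)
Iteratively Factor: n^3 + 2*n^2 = (n)*(n^2 + 2*n) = n^2*(n + 2)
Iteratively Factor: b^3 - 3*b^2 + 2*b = (b - 1)*(b^2 - 2*b) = (b - 2)*(b - 1)*(b)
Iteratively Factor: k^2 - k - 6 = (k - 3)*(k + 2)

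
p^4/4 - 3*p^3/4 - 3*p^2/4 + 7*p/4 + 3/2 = (p/4 + 1/4)*(p - 3)*(p - 2)*(p + 1)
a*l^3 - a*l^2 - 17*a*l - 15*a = (l - 5)*(l + 3)*(a*l + a)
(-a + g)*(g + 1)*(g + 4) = -a*g^2 - 5*a*g - 4*a + g^3 + 5*g^2 + 4*g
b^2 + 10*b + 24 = (b + 4)*(b + 6)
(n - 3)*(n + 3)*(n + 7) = n^3 + 7*n^2 - 9*n - 63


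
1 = 1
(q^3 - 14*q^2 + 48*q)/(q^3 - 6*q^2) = (q - 8)/q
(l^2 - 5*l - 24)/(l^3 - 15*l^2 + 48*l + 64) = (l + 3)/(l^2 - 7*l - 8)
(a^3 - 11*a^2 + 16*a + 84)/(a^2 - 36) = (a^2 - 5*a - 14)/(a + 6)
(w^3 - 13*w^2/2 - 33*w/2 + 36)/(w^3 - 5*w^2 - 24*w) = (w - 3/2)/w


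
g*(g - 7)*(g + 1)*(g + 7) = g^4 + g^3 - 49*g^2 - 49*g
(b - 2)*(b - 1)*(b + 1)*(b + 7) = b^4 + 5*b^3 - 15*b^2 - 5*b + 14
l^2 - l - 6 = (l - 3)*(l + 2)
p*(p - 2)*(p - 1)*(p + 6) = p^4 + 3*p^3 - 16*p^2 + 12*p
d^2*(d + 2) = d^3 + 2*d^2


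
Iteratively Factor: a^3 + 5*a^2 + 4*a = (a + 4)*(a^2 + a) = a*(a + 4)*(a + 1)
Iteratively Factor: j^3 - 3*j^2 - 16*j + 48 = (j + 4)*(j^2 - 7*j + 12) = (j - 4)*(j + 4)*(j - 3)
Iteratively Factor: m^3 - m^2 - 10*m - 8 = (m - 4)*(m^2 + 3*m + 2) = (m - 4)*(m + 1)*(m + 2)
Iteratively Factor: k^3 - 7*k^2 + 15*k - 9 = (k - 3)*(k^2 - 4*k + 3) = (k - 3)^2*(k - 1)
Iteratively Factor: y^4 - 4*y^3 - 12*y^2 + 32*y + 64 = (y - 4)*(y^3 - 12*y - 16) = (y - 4)*(y + 2)*(y^2 - 2*y - 8) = (y - 4)^2*(y + 2)*(y + 2)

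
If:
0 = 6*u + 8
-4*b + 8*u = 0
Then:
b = -8/3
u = -4/3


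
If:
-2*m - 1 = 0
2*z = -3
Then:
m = -1/2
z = -3/2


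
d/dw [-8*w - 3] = -8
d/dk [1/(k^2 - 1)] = -2*k/(k^2 - 1)^2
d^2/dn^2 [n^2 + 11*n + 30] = 2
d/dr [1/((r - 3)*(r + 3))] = -2*r/(r^4 - 18*r^2 + 81)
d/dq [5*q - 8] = 5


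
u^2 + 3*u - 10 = (u - 2)*(u + 5)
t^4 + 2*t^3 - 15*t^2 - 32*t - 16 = (t - 4)*(t + 1)^2*(t + 4)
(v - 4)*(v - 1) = v^2 - 5*v + 4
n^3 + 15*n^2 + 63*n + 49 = (n + 1)*(n + 7)^2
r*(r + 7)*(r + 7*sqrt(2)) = r^3 + 7*r^2 + 7*sqrt(2)*r^2 + 49*sqrt(2)*r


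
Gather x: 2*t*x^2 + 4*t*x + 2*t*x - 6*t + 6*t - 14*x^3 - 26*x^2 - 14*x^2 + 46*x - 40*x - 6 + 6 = -14*x^3 + x^2*(2*t - 40) + x*(6*t + 6)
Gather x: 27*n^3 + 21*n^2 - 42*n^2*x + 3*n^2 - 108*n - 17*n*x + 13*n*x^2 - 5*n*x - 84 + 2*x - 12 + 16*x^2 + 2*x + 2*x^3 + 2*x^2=27*n^3 + 24*n^2 - 108*n + 2*x^3 + x^2*(13*n + 18) + x*(-42*n^2 - 22*n + 4) - 96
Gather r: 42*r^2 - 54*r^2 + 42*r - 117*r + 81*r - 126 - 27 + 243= -12*r^2 + 6*r + 90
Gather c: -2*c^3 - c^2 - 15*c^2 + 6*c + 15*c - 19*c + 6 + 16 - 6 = -2*c^3 - 16*c^2 + 2*c + 16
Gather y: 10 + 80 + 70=160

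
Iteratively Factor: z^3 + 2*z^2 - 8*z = (z)*(z^2 + 2*z - 8) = z*(z - 2)*(z + 4)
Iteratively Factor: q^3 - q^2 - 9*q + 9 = (q - 1)*(q^2 - 9) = (q - 3)*(q - 1)*(q + 3)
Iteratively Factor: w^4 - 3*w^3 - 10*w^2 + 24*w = (w + 3)*(w^3 - 6*w^2 + 8*w) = w*(w + 3)*(w^2 - 6*w + 8) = w*(w - 2)*(w + 3)*(w - 4)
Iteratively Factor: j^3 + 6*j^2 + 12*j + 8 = (j + 2)*(j^2 + 4*j + 4) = (j + 2)^2*(j + 2)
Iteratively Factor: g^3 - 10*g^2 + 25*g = (g - 5)*(g^2 - 5*g) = (g - 5)^2*(g)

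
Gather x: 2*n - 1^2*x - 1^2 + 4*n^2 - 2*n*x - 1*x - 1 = 4*n^2 + 2*n + x*(-2*n - 2) - 2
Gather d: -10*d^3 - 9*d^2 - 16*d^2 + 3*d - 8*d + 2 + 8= -10*d^3 - 25*d^2 - 5*d + 10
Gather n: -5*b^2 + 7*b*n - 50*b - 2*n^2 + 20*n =-5*b^2 - 50*b - 2*n^2 + n*(7*b + 20)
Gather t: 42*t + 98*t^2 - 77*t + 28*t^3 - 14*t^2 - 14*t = 28*t^3 + 84*t^2 - 49*t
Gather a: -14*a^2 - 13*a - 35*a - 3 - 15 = -14*a^2 - 48*a - 18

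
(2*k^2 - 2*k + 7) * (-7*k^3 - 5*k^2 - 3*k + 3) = -14*k^5 + 4*k^4 - 45*k^3 - 23*k^2 - 27*k + 21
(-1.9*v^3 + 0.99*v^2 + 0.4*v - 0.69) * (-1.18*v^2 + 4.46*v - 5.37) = 2.242*v^5 - 9.6422*v^4 + 14.1464*v^3 - 2.7181*v^2 - 5.2254*v + 3.7053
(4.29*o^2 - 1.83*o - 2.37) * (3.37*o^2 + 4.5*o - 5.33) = 14.4573*o^4 + 13.1379*o^3 - 39.0876*o^2 - 0.911100000000001*o + 12.6321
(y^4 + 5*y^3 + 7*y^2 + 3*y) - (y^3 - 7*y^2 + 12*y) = y^4 + 4*y^3 + 14*y^2 - 9*y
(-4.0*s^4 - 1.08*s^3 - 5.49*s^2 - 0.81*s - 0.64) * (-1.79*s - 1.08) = 7.16*s^5 + 6.2532*s^4 + 10.9935*s^3 + 7.3791*s^2 + 2.0204*s + 0.6912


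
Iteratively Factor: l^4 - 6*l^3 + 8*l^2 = (l)*(l^3 - 6*l^2 + 8*l) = l*(l - 4)*(l^2 - 2*l) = l^2*(l - 4)*(l - 2)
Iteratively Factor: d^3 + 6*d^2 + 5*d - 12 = (d - 1)*(d^2 + 7*d + 12) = (d - 1)*(d + 4)*(d + 3)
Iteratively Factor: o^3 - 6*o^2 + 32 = (o - 4)*(o^2 - 2*o - 8) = (o - 4)*(o + 2)*(o - 4)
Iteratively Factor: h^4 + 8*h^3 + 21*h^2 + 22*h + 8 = (h + 4)*(h^3 + 4*h^2 + 5*h + 2) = (h + 2)*(h + 4)*(h^2 + 2*h + 1) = (h + 1)*(h + 2)*(h + 4)*(h + 1)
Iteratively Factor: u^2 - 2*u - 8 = (u - 4)*(u + 2)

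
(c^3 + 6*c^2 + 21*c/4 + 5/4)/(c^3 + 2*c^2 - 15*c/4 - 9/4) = (2*c^2 + 11*c + 5)/(2*c^2 + 3*c - 9)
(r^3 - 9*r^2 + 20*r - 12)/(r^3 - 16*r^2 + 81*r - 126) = (r^2 - 3*r + 2)/(r^2 - 10*r + 21)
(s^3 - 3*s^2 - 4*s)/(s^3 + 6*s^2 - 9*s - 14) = s*(s - 4)/(s^2 + 5*s - 14)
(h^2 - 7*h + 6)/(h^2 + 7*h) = (h^2 - 7*h + 6)/(h*(h + 7))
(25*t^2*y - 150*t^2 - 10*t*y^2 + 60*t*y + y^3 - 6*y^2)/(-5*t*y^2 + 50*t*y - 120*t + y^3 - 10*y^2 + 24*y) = (-5*t + y)/(y - 4)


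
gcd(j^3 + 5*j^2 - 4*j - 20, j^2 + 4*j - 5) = j + 5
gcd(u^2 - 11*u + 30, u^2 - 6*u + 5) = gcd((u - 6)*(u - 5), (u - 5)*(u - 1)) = u - 5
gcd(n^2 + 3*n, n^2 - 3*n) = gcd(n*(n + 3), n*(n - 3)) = n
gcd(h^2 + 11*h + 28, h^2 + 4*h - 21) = h + 7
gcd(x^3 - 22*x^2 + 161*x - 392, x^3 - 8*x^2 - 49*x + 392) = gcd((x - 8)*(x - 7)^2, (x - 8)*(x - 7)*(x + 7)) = x^2 - 15*x + 56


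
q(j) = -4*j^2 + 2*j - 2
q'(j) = 2 - 8*j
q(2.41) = -20.41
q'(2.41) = -17.28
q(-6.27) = -171.79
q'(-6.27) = 52.16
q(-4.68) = -98.97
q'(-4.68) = 39.44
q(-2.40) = -29.84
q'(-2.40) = 21.20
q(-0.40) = -3.44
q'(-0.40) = 5.20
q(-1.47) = -13.58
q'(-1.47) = 13.76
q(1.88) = -12.38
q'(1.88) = -13.04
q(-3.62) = -61.66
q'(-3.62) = 30.96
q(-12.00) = -602.00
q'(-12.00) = 98.00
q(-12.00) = -602.00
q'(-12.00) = 98.00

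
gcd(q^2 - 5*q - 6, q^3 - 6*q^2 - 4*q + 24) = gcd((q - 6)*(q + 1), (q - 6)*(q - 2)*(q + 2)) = q - 6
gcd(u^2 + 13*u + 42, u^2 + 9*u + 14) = u + 7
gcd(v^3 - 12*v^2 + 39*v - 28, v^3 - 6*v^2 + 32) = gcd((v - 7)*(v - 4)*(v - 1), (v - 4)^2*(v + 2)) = v - 4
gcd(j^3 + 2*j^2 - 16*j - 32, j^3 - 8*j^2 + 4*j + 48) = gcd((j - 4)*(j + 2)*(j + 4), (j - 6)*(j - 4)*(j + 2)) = j^2 - 2*j - 8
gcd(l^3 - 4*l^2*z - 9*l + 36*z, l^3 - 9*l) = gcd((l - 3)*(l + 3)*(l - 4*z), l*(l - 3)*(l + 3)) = l^2 - 9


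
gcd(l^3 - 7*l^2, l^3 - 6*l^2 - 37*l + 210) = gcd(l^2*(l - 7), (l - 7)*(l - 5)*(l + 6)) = l - 7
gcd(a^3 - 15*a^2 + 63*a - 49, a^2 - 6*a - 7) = a - 7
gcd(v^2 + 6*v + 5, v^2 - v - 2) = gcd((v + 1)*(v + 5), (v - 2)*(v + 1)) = v + 1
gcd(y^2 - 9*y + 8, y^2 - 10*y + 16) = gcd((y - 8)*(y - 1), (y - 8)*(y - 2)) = y - 8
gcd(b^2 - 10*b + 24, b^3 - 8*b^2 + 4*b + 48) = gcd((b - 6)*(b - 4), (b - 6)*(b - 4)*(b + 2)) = b^2 - 10*b + 24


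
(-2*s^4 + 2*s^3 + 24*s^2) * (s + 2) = -2*s^5 - 2*s^4 + 28*s^3 + 48*s^2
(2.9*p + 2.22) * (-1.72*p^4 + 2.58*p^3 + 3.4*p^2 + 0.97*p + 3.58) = -4.988*p^5 + 3.6636*p^4 + 15.5876*p^3 + 10.361*p^2 + 12.5354*p + 7.9476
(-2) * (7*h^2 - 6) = 12 - 14*h^2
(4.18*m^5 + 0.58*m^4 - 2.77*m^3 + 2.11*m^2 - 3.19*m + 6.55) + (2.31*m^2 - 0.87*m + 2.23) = 4.18*m^5 + 0.58*m^4 - 2.77*m^3 + 4.42*m^2 - 4.06*m + 8.78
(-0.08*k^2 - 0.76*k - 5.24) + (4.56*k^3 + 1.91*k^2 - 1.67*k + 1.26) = 4.56*k^3 + 1.83*k^2 - 2.43*k - 3.98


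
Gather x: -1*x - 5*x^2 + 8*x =-5*x^2 + 7*x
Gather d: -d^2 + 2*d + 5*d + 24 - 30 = -d^2 + 7*d - 6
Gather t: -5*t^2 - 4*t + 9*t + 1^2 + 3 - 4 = -5*t^2 + 5*t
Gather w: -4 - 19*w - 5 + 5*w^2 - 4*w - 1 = 5*w^2 - 23*w - 10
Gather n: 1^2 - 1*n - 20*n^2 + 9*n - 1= -20*n^2 + 8*n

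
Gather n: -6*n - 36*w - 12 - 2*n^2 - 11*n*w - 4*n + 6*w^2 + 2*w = -2*n^2 + n*(-11*w - 10) + 6*w^2 - 34*w - 12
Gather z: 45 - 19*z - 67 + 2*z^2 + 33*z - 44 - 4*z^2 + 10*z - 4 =-2*z^2 + 24*z - 70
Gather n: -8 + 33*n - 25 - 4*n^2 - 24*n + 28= -4*n^2 + 9*n - 5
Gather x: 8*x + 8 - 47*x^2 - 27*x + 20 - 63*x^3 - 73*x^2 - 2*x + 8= -63*x^3 - 120*x^2 - 21*x + 36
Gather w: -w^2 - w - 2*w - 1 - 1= -w^2 - 3*w - 2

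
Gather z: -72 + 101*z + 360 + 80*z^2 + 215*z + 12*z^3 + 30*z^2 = 12*z^3 + 110*z^2 + 316*z + 288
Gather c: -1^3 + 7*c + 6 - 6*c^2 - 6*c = -6*c^2 + c + 5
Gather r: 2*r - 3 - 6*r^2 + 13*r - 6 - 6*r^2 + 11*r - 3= -12*r^2 + 26*r - 12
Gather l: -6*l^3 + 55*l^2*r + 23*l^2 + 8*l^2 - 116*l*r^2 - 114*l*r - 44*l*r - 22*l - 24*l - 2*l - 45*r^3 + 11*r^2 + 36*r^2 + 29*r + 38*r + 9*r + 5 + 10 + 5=-6*l^3 + l^2*(55*r + 31) + l*(-116*r^2 - 158*r - 48) - 45*r^3 + 47*r^2 + 76*r + 20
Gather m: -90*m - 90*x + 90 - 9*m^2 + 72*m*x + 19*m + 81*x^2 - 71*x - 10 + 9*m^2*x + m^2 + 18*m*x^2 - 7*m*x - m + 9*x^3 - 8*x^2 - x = m^2*(9*x - 8) + m*(18*x^2 + 65*x - 72) + 9*x^3 + 73*x^2 - 162*x + 80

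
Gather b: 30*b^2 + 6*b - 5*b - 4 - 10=30*b^2 + b - 14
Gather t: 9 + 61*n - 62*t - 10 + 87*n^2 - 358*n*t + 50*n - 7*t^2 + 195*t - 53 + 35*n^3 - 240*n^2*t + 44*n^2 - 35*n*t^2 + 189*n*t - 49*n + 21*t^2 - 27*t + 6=35*n^3 + 131*n^2 + 62*n + t^2*(14 - 35*n) + t*(-240*n^2 - 169*n + 106) - 48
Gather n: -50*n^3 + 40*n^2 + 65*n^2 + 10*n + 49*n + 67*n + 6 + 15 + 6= -50*n^3 + 105*n^2 + 126*n + 27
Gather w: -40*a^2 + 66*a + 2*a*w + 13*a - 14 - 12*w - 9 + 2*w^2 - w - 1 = -40*a^2 + 79*a + 2*w^2 + w*(2*a - 13) - 24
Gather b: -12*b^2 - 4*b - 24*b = -12*b^2 - 28*b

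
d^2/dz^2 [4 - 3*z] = 0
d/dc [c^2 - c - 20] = 2*c - 1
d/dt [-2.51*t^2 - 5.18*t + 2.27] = -5.02*t - 5.18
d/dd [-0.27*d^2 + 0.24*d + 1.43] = 0.24 - 0.54*d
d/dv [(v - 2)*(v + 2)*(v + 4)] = 3*v^2 + 8*v - 4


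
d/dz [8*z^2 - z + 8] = 16*z - 1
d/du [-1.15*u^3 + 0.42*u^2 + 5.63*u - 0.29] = -3.45*u^2 + 0.84*u + 5.63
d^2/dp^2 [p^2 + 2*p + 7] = 2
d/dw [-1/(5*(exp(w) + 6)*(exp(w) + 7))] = (2*exp(w) + 13)*exp(w)/(5*(exp(w) + 6)^2*(exp(w) + 7)^2)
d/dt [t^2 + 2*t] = 2*t + 2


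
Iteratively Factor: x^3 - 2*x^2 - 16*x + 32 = (x - 4)*(x^2 + 2*x - 8) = (x - 4)*(x + 4)*(x - 2)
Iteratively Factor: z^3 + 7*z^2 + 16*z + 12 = (z + 3)*(z^2 + 4*z + 4) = (z + 2)*(z + 3)*(z + 2)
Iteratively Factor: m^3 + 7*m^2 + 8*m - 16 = (m - 1)*(m^2 + 8*m + 16) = (m - 1)*(m + 4)*(m + 4)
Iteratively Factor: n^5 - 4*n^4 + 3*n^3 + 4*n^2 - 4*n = (n - 1)*(n^4 - 3*n^3 + 4*n) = (n - 1)*(n + 1)*(n^3 - 4*n^2 + 4*n) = (n - 2)*(n - 1)*(n + 1)*(n^2 - 2*n) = n*(n - 2)*(n - 1)*(n + 1)*(n - 2)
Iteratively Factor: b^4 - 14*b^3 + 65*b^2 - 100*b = (b - 5)*(b^3 - 9*b^2 + 20*b) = (b - 5)*(b - 4)*(b^2 - 5*b) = b*(b - 5)*(b - 4)*(b - 5)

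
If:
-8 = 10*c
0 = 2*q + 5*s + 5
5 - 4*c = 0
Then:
No Solution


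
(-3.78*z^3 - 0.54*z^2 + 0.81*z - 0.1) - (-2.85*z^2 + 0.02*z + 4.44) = -3.78*z^3 + 2.31*z^2 + 0.79*z - 4.54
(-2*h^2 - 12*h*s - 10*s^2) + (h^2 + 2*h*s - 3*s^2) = -h^2 - 10*h*s - 13*s^2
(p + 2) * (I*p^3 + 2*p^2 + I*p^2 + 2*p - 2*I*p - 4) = I*p^4 + 2*p^3 + 3*I*p^3 + 6*p^2 - 4*I*p - 8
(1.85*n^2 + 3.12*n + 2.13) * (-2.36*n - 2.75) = -4.366*n^3 - 12.4507*n^2 - 13.6068*n - 5.8575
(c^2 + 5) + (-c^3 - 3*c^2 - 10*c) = -c^3 - 2*c^2 - 10*c + 5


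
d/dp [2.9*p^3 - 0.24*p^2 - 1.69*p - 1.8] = 8.7*p^2 - 0.48*p - 1.69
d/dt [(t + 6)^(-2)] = -2/(t + 6)^3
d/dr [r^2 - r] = 2*r - 1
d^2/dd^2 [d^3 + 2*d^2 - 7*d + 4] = 6*d + 4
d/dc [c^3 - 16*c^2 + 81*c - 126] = 3*c^2 - 32*c + 81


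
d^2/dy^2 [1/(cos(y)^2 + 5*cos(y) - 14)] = (-4*sin(y)^4 + 83*sin(y)^2 - 205*cos(y)/4 - 15*cos(3*y)/4 - 1)/((cos(y) - 2)^3*(cos(y) + 7)^3)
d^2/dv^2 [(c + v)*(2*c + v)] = 2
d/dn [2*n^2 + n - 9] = 4*n + 1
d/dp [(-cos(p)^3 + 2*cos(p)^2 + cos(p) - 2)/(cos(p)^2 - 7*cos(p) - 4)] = (cos(p)^4 - 14*cos(p)^3 + 3*cos(p)^2 + 12*cos(p) + 18)*sin(p)/(sin(p)^2 + 7*cos(p) + 3)^2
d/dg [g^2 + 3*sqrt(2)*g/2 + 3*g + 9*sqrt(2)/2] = 2*g + 3*sqrt(2)/2 + 3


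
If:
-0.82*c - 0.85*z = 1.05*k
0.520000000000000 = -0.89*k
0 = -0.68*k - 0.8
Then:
No Solution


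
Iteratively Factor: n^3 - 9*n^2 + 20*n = (n - 5)*(n^2 - 4*n) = n*(n - 5)*(n - 4)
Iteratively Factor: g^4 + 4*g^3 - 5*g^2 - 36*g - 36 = (g + 2)*(g^3 + 2*g^2 - 9*g - 18) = (g + 2)*(g + 3)*(g^2 - g - 6) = (g + 2)^2*(g + 3)*(g - 3)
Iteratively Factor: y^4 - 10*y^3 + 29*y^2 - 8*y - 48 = (y - 4)*(y^3 - 6*y^2 + 5*y + 12) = (y - 4)^2*(y^2 - 2*y - 3) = (y - 4)^2*(y + 1)*(y - 3)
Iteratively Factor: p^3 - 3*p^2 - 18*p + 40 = (p + 4)*(p^2 - 7*p + 10) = (p - 5)*(p + 4)*(p - 2)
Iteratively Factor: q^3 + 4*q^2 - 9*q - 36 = (q + 3)*(q^2 + q - 12) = (q + 3)*(q + 4)*(q - 3)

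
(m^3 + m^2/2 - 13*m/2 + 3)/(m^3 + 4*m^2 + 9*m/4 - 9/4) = 2*(m - 2)/(2*m + 3)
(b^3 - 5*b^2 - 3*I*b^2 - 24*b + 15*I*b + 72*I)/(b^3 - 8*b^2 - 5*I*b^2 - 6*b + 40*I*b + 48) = (b + 3)/(b - 2*I)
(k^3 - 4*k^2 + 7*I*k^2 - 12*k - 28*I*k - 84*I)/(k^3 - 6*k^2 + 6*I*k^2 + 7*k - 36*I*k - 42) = (k + 2)/(k - I)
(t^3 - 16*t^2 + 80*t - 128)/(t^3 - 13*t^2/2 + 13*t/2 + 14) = 2*(t^2 - 12*t + 32)/(2*t^2 - 5*t - 7)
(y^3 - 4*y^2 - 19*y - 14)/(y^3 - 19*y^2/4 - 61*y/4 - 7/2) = 4*(y + 1)/(4*y + 1)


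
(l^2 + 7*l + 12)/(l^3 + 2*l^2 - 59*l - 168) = (l + 4)/(l^2 - l - 56)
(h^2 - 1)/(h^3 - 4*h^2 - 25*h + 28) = (h + 1)/(h^2 - 3*h - 28)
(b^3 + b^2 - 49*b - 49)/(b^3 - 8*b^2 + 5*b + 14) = (b + 7)/(b - 2)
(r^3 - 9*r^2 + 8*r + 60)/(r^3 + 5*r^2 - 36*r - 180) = (r^2 - 3*r - 10)/(r^2 + 11*r + 30)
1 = 1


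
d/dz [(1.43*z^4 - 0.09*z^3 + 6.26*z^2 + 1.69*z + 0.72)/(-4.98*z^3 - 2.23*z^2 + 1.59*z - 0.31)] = (-7.1214*z^6 - 6.3778*z^5 + 38.1966*z^4 + 14.773*z^3 + 24.5626*z^2 - 0.67*z - 1.6687)/(24.8004*z^6 + 22.2108*z^5 - 10.8635*z^4 - 4.0038*z^3 + 3.9107*z^2 - 0.9858*z + 0.0961)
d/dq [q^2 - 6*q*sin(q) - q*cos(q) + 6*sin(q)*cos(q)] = q*sin(q) - 6*q*cos(q) + 2*q - 6*sin(q) - cos(q) + 6*cos(2*q)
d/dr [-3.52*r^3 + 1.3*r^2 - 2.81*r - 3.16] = -10.56*r^2 + 2.6*r - 2.81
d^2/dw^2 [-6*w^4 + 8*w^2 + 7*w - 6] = 16 - 72*w^2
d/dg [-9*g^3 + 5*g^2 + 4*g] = -27*g^2 + 10*g + 4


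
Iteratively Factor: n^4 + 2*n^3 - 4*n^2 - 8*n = (n + 2)*(n^3 - 4*n) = n*(n + 2)*(n^2 - 4) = n*(n - 2)*(n + 2)*(n + 2)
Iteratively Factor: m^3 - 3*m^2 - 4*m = (m)*(m^2 - 3*m - 4) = m*(m - 4)*(m + 1)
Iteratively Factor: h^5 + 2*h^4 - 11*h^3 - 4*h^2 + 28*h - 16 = (h + 4)*(h^4 - 2*h^3 - 3*h^2 + 8*h - 4) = (h - 1)*(h + 4)*(h^3 - h^2 - 4*h + 4) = (h - 2)*(h - 1)*(h + 4)*(h^2 + h - 2) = (h - 2)*(h - 1)*(h + 2)*(h + 4)*(h - 1)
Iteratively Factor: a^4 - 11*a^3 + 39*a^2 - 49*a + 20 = (a - 4)*(a^3 - 7*a^2 + 11*a - 5) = (a - 5)*(a - 4)*(a^2 - 2*a + 1) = (a - 5)*(a - 4)*(a - 1)*(a - 1)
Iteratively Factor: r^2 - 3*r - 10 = (r + 2)*(r - 5)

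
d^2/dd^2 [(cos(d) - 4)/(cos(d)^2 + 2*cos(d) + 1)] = (-31*cos(d)/4 + 10*cos(2*d) - cos(3*d)/4 - 18)/(cos(d) + 1)^4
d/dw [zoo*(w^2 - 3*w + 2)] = zoo*(w + 1)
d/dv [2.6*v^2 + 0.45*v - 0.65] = 5.2*v + 0.45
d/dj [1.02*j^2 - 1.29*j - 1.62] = 2.04*j - 1.29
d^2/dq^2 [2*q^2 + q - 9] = 4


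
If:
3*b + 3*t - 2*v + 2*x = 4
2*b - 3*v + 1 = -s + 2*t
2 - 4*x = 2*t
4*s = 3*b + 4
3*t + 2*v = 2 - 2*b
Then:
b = -6/13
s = 17/26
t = 19/13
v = -19/26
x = -3/13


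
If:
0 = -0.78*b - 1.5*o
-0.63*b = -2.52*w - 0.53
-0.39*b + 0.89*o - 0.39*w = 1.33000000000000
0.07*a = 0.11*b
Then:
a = -2.06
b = -1.31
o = 0.68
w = -0.54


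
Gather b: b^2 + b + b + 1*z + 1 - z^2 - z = b^2 + 2*b - z^2 + 1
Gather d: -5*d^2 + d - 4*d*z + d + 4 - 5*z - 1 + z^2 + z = -5*d^2 + d*(2 - 4*z) + z^2 - 4*z + 3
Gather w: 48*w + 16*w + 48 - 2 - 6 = 64*w + 40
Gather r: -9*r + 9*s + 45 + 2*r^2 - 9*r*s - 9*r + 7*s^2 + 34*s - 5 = 2*r^2 + r*(-9*s - 18) + 7*s^2 + 43*s + 40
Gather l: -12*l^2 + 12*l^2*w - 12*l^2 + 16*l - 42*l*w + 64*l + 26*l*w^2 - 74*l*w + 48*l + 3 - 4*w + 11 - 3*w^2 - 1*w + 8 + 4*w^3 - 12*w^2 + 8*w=l^2*(12*w - 24) + l*(26*w^2 - 116*w + 128) + 4*w^3 - 15*w^2 + 3*w + 22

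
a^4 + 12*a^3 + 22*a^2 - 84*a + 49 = (a - 1)^2*(a + 7)^2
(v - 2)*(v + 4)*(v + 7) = v^3 + 9*v^2 + 6*v - 56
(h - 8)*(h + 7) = h^2 - h - 56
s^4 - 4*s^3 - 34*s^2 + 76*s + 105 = (s - 7)*(s - 3)*(s + 1)*(s + 5)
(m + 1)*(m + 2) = m^2 + 3*m + 2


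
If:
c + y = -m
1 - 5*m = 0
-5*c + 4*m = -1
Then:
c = 9/25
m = 1/5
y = -14/25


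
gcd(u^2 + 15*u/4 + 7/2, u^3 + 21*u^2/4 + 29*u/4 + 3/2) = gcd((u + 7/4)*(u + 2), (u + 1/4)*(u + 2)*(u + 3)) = u + 2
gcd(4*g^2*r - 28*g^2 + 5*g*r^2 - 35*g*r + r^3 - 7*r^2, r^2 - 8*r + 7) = r - 7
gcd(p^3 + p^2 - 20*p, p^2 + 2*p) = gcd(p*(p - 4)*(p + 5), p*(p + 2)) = p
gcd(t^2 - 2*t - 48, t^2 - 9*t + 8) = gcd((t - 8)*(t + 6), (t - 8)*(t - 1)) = t - 8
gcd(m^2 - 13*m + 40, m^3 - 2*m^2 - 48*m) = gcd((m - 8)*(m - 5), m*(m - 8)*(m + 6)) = m - 8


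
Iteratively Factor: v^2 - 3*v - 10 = (v - 5)*(v + 2)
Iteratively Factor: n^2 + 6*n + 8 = (n + 4)*(n + 2)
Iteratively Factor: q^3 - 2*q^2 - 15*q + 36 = (q - 3)*(q^2 + q - 12) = (q - 3)^2*(q + 4)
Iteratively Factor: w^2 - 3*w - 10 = (w - 5)*(w + 2)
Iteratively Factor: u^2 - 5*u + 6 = (u - 3)*(u - 2)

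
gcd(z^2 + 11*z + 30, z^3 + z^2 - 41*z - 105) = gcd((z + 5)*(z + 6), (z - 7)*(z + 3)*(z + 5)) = z + 5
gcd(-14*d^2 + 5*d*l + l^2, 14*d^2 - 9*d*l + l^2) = 2*d - l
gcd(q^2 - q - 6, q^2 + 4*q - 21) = q - 3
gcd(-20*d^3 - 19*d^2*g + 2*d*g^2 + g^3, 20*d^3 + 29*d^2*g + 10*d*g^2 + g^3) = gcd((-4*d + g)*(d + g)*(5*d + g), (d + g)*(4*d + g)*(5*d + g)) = 5*d^2 + 6*d*g + g^2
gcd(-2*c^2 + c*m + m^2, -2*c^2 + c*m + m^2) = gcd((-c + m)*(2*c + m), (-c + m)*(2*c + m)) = 2*c^2 - c*m - m^2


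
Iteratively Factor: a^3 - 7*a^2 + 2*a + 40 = (a - 4)*(a^2 - 3*a - 10) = (a - 4)*(a + 2)*(a - 5)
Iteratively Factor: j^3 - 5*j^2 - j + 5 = (j - 1)*(j^2 - 4*j - 5) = (j - 5)*(j - 1)*(j + 1)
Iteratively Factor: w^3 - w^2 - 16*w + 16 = (w - 1)*(w^2 - 16) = (w - 4)*(w - 1)*(w + 4)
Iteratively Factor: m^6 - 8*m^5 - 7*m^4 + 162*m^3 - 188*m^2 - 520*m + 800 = (m + 4)*(m^5 - 12*m^4 + 41*m^3 - 2*m^2 - 180*m + 200) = (m - 5)*(m + 4)*(m^4 - 7*m^3 + 6*m^2 + 28*m - 40) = (m - 5)*(m - 2)*(m + 4)*(m^3 - 5*m^2 - 4*m + 20) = (m - 5)*(m - 2)^2*(m + 4)*(m^2 - 3*m - 10) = (m - 5)*(m - 2)^2*(m + 2)*(m + 4)*(m - 5)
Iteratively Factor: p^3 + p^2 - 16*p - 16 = (p + 1)*(p^2 - 16) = (p + 1)*(p + 4)*(p - 4)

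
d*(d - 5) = d^2 - 5*d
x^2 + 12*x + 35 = (x + 5)*(x + 7)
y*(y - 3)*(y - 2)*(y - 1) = y^4 - 6*y^3 + 11*y^2 - 6*y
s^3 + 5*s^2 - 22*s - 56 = (s - 4)*(s + 2)*(s + 7)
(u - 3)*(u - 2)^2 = u^3 - 7*u^2 + 16*u - 12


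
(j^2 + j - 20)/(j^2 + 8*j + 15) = (j - 4)/(j + 3)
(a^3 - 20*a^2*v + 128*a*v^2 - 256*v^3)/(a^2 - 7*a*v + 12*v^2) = (-a^2 + 16*a*v - 64*v^2)/(-a + 3*v)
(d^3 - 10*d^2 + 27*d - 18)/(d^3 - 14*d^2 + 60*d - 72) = (d^2 - 4*d + 3)/(d^2 - 8*d + 12)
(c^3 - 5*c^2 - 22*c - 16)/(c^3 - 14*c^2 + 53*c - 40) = (c^2 + 3*c + 2)/(c^2 - 6*c + 5)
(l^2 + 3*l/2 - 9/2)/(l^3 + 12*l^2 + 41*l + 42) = (l - 3/2)/(l^2 + 9*l + 14)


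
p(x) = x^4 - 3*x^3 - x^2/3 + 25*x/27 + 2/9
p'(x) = 4*x^3 - 9*x^2 - 2*x/3 + 25/27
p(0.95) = -0.96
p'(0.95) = -4.40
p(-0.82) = 1.35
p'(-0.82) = -6.78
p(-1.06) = 3.70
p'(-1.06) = -13.24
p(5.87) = 574.66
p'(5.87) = 495.95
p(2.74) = -5.09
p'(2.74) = 13.81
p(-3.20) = 197.01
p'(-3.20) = -220.17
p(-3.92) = 408.31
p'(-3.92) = -375.70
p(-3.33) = 227.18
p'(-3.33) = -244.36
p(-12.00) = 25861.11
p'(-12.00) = -8199.07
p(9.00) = 4355.56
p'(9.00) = 2181.93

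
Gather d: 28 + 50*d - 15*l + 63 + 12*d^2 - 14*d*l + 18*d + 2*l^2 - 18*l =12*d^2 + d*(68 - 14*l) + 2*l^2 - 33*l + 91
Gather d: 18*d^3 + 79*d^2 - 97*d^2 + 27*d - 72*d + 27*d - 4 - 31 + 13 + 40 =18*d^3 - 18*d^2 - 18*d + 18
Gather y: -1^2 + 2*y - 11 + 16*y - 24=18*y - 36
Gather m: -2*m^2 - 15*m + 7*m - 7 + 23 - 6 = -2*m^2 - 8*m + 10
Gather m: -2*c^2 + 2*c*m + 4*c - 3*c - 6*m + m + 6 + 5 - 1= -2*c^2 + c + m*(2*c - 5) + 10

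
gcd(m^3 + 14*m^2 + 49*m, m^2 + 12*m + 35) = m + 7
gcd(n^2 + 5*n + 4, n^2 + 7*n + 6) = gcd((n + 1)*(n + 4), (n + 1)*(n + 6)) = n + 1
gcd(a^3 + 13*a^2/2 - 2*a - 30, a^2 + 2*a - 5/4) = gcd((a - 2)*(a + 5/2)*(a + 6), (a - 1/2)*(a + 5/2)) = a + 5/2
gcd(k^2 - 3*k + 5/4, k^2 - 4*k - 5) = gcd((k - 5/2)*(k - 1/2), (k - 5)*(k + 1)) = 1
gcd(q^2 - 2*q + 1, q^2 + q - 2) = q - 1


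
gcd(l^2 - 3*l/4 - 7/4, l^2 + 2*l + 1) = l + 1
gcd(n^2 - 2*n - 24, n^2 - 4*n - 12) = n - 6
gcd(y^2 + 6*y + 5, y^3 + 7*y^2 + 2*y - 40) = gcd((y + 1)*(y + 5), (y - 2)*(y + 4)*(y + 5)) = y + 5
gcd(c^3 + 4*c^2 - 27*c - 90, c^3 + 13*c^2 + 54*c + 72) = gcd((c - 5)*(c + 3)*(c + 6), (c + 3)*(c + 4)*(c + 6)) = c^2 + 9*c + 18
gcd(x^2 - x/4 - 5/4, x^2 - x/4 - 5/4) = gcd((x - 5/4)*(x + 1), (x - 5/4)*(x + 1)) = x^2 - x/4 - 5/4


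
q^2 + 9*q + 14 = (q + 2)*(q + 7)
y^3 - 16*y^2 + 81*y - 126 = (y - 7)*(y - 6)*(y - 3)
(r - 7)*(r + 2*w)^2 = r^3 + 4*r^2*w - 7*r^2 + 4*r*w^2 - 28*r*w - 28*w^2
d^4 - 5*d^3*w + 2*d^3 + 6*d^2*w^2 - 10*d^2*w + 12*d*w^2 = d*(d + 2)*(d - 3*w)*(d - 2*w)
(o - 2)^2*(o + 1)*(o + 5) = o^4 + 2*o^3 - 15*o^2 + 4*o + 20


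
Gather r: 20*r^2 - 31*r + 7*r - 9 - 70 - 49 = 20*r^2 - 24*r - 128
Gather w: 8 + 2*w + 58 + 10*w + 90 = 12*w + 156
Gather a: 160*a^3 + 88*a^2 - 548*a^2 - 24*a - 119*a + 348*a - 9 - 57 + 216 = 160*a^3 - 460*a^2 + 205*a + 150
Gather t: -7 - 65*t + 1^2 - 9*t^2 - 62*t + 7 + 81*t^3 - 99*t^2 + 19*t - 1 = 81*t^3 - 108*t^2 - 108*t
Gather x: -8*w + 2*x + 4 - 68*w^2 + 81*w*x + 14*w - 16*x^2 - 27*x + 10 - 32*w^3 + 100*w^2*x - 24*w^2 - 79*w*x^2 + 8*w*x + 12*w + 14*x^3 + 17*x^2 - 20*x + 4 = -32*w^3 - 92*w^2 + 18*w + 14*x^3 + x^2*(1 - 79*w) + x*(100*w^2 + 89*w - 45) + 18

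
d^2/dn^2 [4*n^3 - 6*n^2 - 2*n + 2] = 24*n - 12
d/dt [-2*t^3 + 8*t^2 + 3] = 2*t*(8 - 3*t)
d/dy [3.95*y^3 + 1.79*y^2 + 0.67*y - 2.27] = 11.85*y^2 + 3.58*y + 0.67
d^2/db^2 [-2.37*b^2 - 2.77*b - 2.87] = -4.74000000000000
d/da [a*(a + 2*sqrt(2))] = 2*a + 2*sqrt(2)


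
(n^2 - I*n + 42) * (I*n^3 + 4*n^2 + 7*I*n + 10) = I*n^5 + 5*n^4 + 45*I*n^3 + 185*n^2 + 284*I*n + 420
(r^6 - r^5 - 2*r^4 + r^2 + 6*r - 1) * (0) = 0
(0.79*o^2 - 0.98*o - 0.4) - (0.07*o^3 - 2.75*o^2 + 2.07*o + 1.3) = -0.07*o^3 + 3.54*o^2 - 3.05*o - 1.7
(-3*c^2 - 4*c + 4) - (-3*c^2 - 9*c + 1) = 5*c + 3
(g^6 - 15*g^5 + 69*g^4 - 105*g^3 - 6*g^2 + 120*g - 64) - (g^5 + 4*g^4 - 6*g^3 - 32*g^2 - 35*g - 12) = g^6 - 16*g^5 + 65*g^4 - 99*g^3 + 26*g^2 + 155*g - 52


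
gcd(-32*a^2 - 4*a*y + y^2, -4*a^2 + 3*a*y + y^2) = 4*a + y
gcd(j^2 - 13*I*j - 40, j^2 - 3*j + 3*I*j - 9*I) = 1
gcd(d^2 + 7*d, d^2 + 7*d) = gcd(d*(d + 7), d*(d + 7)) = d^2 + 7*d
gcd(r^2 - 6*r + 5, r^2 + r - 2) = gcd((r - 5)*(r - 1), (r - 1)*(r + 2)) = r - 1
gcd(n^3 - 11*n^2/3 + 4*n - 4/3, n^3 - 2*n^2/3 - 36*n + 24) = n - 2/3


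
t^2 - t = t*(t - 1)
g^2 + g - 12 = (g - 3)*(g + 4)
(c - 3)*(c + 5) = c^2 + 2*c - 15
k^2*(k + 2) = k^3 + 2*k^2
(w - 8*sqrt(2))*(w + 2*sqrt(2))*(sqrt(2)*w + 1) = sqrt(2)*w^3 - 11*w^2 - 38*sqrt(2)*w - 32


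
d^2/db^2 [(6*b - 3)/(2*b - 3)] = 48/(2*b - 3)^3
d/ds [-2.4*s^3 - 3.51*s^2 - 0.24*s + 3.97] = -7.2*s^2 - 7.02*s - 0.24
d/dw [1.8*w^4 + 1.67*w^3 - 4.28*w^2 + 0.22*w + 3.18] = 7.2*w^3 + 5.01*w^2 - 8.56*w + 0.22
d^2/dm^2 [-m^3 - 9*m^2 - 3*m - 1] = -6*m - 18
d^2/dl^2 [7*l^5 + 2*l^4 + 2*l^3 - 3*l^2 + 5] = 140*l^3 + 24*l^2 + 12*l - 6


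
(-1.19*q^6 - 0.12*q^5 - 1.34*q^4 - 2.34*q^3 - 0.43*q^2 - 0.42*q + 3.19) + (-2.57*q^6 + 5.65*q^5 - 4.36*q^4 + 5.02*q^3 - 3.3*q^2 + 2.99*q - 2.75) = -3.76*q^6 + 5.53*q^5 - 5.7*q^4 + 2.68*q^3 - 3.73*q^2 + 2.57*q + 0.44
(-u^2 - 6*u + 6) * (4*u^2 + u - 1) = -4*u^4 - 25*u^3 + 19*u^2 + 12*u - 6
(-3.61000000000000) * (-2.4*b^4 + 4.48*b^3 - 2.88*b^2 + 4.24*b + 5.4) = 8.664*b^4 - 16.1728*b^3 + 10.3968*b^2 - 15.3064*b - 19.494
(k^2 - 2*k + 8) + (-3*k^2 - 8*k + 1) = -2*k^2 - 10*k + 9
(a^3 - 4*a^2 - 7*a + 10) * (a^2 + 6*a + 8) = a^5 + 2*a^4 - 23*a^3 - 64*a^2 + 4*a + 80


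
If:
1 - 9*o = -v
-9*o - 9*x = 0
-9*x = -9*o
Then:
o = 0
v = -1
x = 0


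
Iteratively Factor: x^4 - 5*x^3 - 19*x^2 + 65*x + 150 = (x - 5)*(x^3 - 19*x - 30) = (x - 5)*(x + 3)*(x^2 - 3*x - 10) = (x - 5)*(x + 2)*(x + 3)*(x - 5)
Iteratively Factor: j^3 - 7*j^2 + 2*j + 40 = (j - 5)*(j^2 - 2*j - 8) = (j - 5)*(j - 4)*(j + 2)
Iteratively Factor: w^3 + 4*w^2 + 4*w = (w + 2)*(w^2 + 2*w) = (w + 2)^2*(w)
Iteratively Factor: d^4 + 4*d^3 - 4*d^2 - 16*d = (d + 4)*(d^3 - 4*d) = d*(d + 4)*(d^2 - 4) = d*(d - 2)*(d + 4)*(d + 2)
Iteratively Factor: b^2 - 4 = (b + 2)*(b - 2)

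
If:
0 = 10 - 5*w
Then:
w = 2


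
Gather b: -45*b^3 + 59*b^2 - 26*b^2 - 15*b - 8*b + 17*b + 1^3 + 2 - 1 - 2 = -45*b^3 + 33*b^2 - 6*b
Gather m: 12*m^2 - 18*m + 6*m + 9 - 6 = 12*m^2 - 12*m + 3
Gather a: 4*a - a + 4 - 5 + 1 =3*a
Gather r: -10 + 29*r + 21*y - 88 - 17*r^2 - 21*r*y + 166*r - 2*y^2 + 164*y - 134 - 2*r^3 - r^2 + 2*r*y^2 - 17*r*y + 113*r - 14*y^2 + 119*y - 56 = -2*r^3 - 18*r^2 + r*(2*y^2 - 38*y + 308) - 16*y^2 + 304*y - 288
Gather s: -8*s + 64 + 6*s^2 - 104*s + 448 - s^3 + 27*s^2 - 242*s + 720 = -s^3 + 33*s^2 - 354*s + 1232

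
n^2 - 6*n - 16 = (n - 8)*(n + 2)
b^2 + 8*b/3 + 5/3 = (b + 1)*(b + 5/3)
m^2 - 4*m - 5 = (m - 5)*(m + 1)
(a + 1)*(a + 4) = a^2 + 5*a + 4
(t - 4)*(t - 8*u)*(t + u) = t^3 - 7*t^2*u - 4*t^2 - 8*t*u^2 + 28*t*u + 32*u^2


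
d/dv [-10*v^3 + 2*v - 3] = 2 - 30*v^2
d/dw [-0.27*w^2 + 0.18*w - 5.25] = 0.18 - 0.54*w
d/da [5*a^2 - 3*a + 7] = 10*a - 3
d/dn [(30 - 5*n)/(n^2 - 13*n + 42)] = 5/(n^2 - 14*n + 49)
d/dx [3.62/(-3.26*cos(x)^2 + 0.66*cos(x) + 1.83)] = (2.3892 - 23.6024*cos(x))*sin(x)/(-3.26*cos(x)^2 + 0.66*cos(x) + 1.83)^2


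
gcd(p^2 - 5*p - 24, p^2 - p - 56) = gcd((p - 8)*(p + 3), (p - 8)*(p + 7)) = p - 8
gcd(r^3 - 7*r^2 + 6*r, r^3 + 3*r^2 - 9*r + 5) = r - 1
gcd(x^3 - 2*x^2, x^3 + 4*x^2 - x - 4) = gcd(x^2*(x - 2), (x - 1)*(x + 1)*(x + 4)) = 1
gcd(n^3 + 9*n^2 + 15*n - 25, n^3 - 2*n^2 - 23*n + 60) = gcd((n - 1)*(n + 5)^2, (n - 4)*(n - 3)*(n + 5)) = n + 5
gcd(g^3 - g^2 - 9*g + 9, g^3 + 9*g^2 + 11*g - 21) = g^2 + 2*g - 3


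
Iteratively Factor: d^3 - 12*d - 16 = (d + 2)*(d^2 - 2*d - 8) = (d + 2)^2*(d - 4)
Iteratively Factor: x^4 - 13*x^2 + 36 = (x + 3)*(x^3 - 3*x^2 - 4*x + 12) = (x + 2)*(x + 3)*(x^2 - 5*x + 6) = (x - 2)*(x + 2)*(x + 3)*(x - 3)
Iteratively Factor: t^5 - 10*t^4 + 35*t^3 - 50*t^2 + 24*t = (t)*(t^4 - 10*t^3 + 35*t^2 - 50*t + 24) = t*(t - 4)*(t^3 - 6*t^2 + 11*t - 6) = t*(t - 4)*(t - 1)*(t^2 - 5*t + 6) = t*(t - 4)*(t - 3)*(t - 1)*(t - 2)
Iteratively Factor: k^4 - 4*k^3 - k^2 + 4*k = (k - 4)*(k^3 - k) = k*(k - 4)*(k^2 - 1) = k*(k - 4)*(k - 1)*(k + 1)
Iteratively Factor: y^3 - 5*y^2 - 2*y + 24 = (y - 3)*(y^2 - 2*y - 8) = (y - 3)*(y + 2)*(y - 4)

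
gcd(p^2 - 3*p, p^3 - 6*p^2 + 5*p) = p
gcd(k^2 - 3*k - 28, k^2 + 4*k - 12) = 1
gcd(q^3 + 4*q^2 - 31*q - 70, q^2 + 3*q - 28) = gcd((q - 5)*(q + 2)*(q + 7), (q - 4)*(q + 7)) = q + 7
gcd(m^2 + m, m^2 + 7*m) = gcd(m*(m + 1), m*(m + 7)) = m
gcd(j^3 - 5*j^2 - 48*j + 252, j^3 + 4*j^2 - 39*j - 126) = j^2 + j - 42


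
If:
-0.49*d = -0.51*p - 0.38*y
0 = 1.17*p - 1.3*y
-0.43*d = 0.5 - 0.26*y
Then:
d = -1.69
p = -0.97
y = -0.88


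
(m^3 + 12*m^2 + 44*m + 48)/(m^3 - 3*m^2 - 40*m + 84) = (m^2 + 6*m + 8)/(m^2 - 9*m + 14)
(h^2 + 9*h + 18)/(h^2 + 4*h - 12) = (h + 3)/(h - 2)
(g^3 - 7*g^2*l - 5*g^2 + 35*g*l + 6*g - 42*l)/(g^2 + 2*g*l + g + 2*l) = (g^3 - 7*g^2*l - 5*g^2 + 35*g*l + 6*g - 42*l)/(g^2 + 2*g*l + g + 2*l)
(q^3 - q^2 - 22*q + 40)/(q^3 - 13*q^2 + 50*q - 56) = (q + 5)/(q - 7)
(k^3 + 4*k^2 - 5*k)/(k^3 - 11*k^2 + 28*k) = (k^2 + 4*k - 5)/(k^2 - 11*k + 28)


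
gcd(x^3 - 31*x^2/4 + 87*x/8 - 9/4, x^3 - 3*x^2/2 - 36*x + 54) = x^2 - 15*x/2 + 9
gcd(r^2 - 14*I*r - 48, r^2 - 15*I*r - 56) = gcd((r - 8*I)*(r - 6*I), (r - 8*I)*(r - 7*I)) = r - 8*I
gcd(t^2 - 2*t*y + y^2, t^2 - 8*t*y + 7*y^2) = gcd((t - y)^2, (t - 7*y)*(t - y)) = -t + y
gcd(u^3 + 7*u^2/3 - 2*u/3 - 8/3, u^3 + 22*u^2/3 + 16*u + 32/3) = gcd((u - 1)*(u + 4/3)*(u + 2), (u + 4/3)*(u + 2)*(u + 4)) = u^2 + 10*u/3 + 8/3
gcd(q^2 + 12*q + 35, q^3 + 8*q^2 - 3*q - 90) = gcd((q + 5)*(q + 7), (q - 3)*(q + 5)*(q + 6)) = q + 5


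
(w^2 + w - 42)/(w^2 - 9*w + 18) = (w + 7)/(w - 3)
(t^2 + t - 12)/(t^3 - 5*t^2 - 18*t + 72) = 1/(t - 6)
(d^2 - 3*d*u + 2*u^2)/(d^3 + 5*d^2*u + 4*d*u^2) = (d^2 - 3*d*u + 2*u^2)/(d*(d^2 + 5*d*u + 4*u^2))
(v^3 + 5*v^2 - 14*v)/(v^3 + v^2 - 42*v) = (v - 2)/(v - 6)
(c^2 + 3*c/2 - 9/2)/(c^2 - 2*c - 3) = (-2*c^2 - 3*c + 9)/(2*(-c^2 + 2*c + 3))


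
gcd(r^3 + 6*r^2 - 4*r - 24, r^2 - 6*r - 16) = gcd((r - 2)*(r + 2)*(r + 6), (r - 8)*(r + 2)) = r + 2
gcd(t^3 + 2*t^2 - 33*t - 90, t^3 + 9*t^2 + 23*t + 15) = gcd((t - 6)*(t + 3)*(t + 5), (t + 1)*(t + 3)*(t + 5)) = t^2 + 8*t + 15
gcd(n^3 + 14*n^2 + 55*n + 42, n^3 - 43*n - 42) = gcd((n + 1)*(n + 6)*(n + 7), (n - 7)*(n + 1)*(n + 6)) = n^2 + 7*n + 6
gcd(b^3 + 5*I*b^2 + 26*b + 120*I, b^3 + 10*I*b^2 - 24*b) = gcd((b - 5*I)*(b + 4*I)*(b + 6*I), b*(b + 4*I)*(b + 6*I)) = b^2 + 10*I*b - 24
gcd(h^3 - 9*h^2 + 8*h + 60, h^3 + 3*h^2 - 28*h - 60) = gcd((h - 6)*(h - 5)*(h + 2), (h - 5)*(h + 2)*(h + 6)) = h^2 - 3*h - 10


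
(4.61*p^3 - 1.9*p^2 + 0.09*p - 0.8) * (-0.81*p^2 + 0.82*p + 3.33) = -3.7341*p^5 + 5.3192*p^4 + 13.7204*p^3 - 5.6052*p^2 - 0.3563*p - 2.664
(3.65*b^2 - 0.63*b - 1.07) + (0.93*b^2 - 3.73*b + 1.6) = 4.58*b^2 - 4.36*b + 0.53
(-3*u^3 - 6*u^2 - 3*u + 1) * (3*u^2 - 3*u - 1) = -9*u^5 - 9*u^4 + 12*u^3 + 18*u^2 - 1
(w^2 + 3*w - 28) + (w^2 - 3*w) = 2*w^2 - 28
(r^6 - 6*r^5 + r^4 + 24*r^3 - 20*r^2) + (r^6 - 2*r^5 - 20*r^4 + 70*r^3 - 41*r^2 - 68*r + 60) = 2*r^6 - 8*r^5 - 19*r^4 + 94*r^3 - 61*r^2 - 68*r + 60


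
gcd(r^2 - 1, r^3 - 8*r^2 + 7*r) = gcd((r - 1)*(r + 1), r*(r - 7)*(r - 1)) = r - 1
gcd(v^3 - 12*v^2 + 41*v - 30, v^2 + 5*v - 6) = v - 1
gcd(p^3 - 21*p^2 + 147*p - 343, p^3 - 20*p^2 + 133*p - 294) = p^2 - 14*p + 49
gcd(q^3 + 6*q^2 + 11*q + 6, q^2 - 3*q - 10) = q + 2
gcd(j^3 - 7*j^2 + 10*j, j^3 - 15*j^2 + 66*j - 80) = j^2 - 7*j + 10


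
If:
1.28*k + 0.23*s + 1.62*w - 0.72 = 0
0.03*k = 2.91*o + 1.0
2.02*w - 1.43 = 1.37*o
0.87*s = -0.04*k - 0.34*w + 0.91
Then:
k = -0.19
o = -0.35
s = 0.87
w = 0.47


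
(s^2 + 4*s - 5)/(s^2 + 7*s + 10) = (s - 1)/(s + 2)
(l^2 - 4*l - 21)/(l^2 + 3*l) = (l - 7)/l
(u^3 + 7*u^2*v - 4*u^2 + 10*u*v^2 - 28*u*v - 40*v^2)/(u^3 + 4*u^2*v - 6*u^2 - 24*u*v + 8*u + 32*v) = (u^2 + 7*u*v + 10*v^2)/(u^2 + 4*u*v - 2*u - 8*v)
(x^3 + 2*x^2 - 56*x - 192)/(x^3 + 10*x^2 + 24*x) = (x - 8)/x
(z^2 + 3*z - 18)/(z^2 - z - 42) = (z - 3)/(z - 7)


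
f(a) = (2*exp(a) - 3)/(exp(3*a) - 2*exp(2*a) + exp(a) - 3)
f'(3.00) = -0.01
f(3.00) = 0.01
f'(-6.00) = 0.00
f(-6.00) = 1.00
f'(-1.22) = -0.20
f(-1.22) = 0.84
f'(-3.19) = -0.02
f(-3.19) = 0.98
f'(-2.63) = -0.03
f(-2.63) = 0.97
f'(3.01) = -0.01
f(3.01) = 0.00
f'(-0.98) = -0.27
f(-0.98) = 0.79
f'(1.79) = -0.13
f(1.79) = 0.06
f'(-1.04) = -0.25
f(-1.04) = 0.80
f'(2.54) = -0.03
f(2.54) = 0.01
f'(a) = (2*exp(a) - 3)*(-3*exp(3*a) + 4*exp(2*a) - exp(a))/(exp(3*a) - 2*exp(2*a) + exp(a) - 3)^2 + 2*exp(a)/(exp(3*a) - 2*exp(2*a) + exp(a) - 3)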